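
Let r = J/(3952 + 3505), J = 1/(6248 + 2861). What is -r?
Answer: -1/67925813 ≈ -1.4722e-8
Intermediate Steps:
J = 1/9109 ≈ 0.00010978
r = 1/67925813 (r = 1/(9109*(3952 + 3505)) = (1/9109)/7457 = (1/9109)*(1/7457) = 1/67925813 ≈ 1.4722e-8)
-r = -1*1/67925813 = -1/67925813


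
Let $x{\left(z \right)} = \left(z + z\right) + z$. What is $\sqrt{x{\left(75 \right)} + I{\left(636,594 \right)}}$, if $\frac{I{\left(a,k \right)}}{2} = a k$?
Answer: $3 \sqrt{83977} \approx 869.36$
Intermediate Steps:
$I{\left(a,k \right)} = 2 a k$
$x{\left(z \right)} = 3 z$ ($x{\left(z \right)} = 2 z + z = 3 z$)
$\sqrt{x{\left(75 \right)} + I{\left(636,594 \right)}} = \sqrt{3 \cdot 75 + 2 \cdot 636 \cdot 594} = \sqrt{225 + 755568} = \sqrt{755793} = 3 \sqrt{83977}$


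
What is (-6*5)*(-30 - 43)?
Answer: 2190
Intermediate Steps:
(-6*5)*(-30 - 43) = -30*(-73) = 2190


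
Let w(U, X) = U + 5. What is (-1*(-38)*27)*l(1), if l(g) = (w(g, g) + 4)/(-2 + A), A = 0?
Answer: -5130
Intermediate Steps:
w(U, X) = 5 + U
l(g) = -9/2 - g/2 (l(g) = ((5 + g) + 4)/(-2 + 0) = (9 + g)/(-2) = (9 + g)*(-½) = -9/2 - g/2)
(-1*(-38)*27)*l(1) = (-1*(-38)*27)*(-9/2 - ½*1) = (38*27)*(-9/2 - ½) = 1026*(-5) = -5130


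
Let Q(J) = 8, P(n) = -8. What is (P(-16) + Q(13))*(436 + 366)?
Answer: 0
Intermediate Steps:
(P(-16) + Q(13))*(436 + 366) = (-8 + 8)*(436 + 366) = 0*802 = 0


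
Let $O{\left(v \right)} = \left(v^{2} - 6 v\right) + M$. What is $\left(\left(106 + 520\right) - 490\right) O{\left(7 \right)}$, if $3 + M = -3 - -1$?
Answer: $272$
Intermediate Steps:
$M = -5$ ($M = -3 - 2 = -5$)
$O{\left(v \right)} = -5 + v^{2} - 6 v$ ($O{\left(v \right)} = \left(v^{2} - 6 v\right) - 5 = -5 + v^{2} - 6 v$)
$\left(\left(106 + 520\right) - 490\right) O{\left(7 \right)} = \left(\left(106 + 520\right) - 490\right) \left(-5 + 7^{2} - 42\right) = \left(626 - 490\right) \left(-5 + 49 - 42\right) = 136 \cdot 2 = 272$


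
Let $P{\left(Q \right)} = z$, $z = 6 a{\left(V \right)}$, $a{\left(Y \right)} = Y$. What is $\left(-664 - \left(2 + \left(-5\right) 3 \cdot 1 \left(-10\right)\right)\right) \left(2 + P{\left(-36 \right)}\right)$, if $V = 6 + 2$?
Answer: $-40800$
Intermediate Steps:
$V = 8$
$z = 48$ ($z = 6 \cdot 8 = 48$)
$P{\left(Q \right)} = 48$
$\left(-664 - \left(2 + \left(-5\right) 3 \cdot 1 \left(-10\right)\right)\right) \left(2 + P{\left(-36 \right)}\right) = \left(-664 - \left(2 + \left(-5\right) 3 \cdot 1 \left(-10\right)\right)\right) \left(2 + 48\right) = \left(-664 - \left(2 + \left(-15\right) 1 \left(-10\right)\right)\right) 50 = \left(-664 - \left(2 - -150\right)\right) 50 = \left(-664 - \left(2 + 150\right)\right) 50 = \left(-664 - 152\right) 50 = \left(-816\right) 50 = -40800$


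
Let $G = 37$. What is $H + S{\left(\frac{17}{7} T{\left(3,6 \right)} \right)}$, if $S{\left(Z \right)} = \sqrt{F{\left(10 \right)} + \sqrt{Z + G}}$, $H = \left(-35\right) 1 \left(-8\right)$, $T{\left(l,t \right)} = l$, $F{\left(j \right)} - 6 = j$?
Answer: $280 + \frac{\sqrt{784 + 7 \sqrt{2170}}}{7} \approx 284.76$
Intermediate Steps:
$F{\left(j \right)} = 6 + j$
$H = 280$ ($H = \left(-35\right) \left(-8\right) = 280$)
$S{\left(Z \right)} = \sqrt{16 + \sqrt{37 + Z}}$ ($S{\left(Z \right)} = \sqrt{\left(6 + 10\right) + \sqrt{Z + 37}} = \sqrt{16 + \sqrt{37 + Z}}$)
$H + S{\left(\frac{17}{7} T{\left(3,6 \right)} \right)} = 280 + \sqrt{16 + \sqrt{37 + \frac{17}{7} \cdot 3}} = 280 + \sqrt{16 + \sqrt{37 + \frac{51}{7}}} = 280 + \sqrt{16 + \sqrt{\frac{310}{7}}} = 280 + \sqrt{16 + \frac{\sqrt{2170}}{7}}$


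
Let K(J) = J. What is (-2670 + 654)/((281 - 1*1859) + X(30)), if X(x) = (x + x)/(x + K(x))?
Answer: 2016/1577 ≈ 1.2784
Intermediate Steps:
X(x) = 1 (X(x) = (x + x)/(x + x) = (2*x)/((2*x)) = (2*x)*(1/(2*x)) = 1)
(-2670 + 654)/((281 - 1*1859) + X(30)) = (-2670 + 654)/((281 - 1*1859) + 1) = -2016/((281 - 1859) + 1) = -2016/(-1578 + 1) = -2016/(-1577) = -2016*(-1/1577) = 2016/1577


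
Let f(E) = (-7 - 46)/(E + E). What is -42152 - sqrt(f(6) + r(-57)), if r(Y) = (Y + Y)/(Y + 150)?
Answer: -42152 - I*sqrt(195207)/186 ≈ -42152.0 - 2.3754*I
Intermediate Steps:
r(Y) = 2*Y/(150 + Y) (r(Y) = (2*Y)/(150 + Y) = 2*Y/(150 + Y))
f(E) = -53/(2*E) (f(E) = -53*1/(2*E) = -53/(2*E))
-42152 - sqrt(f(6) + r(-57)) = -42152 - sqrt(-53/2/6 + 2*(-57)/(150 - 57)) = -42152 - sqrt(-53/2*1/6 + 2*(-57)/93) = -42152 - sqrt(-53/12 + 2*(-57)*(1/93)) = -42152 - sqrt(-53/12 - 38/31) = -42152 - sqrt(-2099/372) = -42152 - I*sqrt(195207)/186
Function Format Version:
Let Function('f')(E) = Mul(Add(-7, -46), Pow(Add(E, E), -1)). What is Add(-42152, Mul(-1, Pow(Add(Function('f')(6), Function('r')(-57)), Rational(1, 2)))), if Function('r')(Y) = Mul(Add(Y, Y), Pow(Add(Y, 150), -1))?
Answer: Add(-42152, Mul(Rational(-1, 186), I, Pow(195207, Rational(1, 2)))) ≈ Add(-42152., Mul(-2.3754, I))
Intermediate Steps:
Function('r')(Y) = Mul(2, Y, Pow(Add(150, Y), -1)) (Function('r')(Y) = Mul(Mul(2, Y), Pow(Add(150, Y), -1)) = Mul(2, Y, Pow(Add(150, Y), -1)))
Function('f')(E) = Mul(Rational(-53, 2), Pow(E, -1)) (Function('f')(E) = Mul(-53, Pow(Mul(2, E), -1)) = Mul(-53, Mul(Rational(1, 2), Pow(E, -1))) = Mul(Rational(-53, 2), Pow(E, -1)))
Add(-42152, Mul(-1, Pow(Add(Function('f')(6), Function('r')(-57)), Rational(1, 2)))) = Add(-42152, Mul(-1, Pow(Add(Mul(Rational(-53, 2), Pow(6, -1)), Mul(2, -57, Pow(Add(150, -57), -1))), Rational(1, 2)))) = Add(-42152, Mul(-1, Pow(Add(Mul(Rational(-53, 2), Rational(1, 6)), Mul(2, -57, Pow(93, -1))), Rational(1, 2)))) = Add(-42152, Mul(-1, Pow(Add(Rational(-53, 12), Mul(2, -57, Rational(1, 93))), Rational(1, 2)))) = Add(-42152, Mul(-1, Pow(Add(Rational(-53, 12), Rational(-38, 31)), Rational(1, 2)))) = Add(-42152, Mul(-1, Pow(Rational(-2099, 372), Rational(1, 2)))) = Add(-42152, Mul(-1, Mul(Rational(1, 186), I, Pow(195207, Rational(1, 2))))) = Add(-42152, Mul(Rational(-1, 186), I, Pow(195207, Rational(1, 2))))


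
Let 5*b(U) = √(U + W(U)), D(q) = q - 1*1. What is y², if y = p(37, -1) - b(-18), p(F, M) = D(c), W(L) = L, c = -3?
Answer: 364/25 + 48*I/5 ≈ 14.56 + 9.6*I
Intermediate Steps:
D(q) = -1 + q (D(q) = q - 1 = -1 + q)
p(F, M) = -4 (p(F, M) = -1 - 3 = -4)
b(U) = √2*√U/5 (b(U) = √(U + U)/5 = √(2*U)/5 = (√2*√U)/5 = √2*√U/5)
y = -4 - 6*I/5 (y = -4 - √2*√(-18)/5 = -4 - √2*3*I*√2/5 = -4 - 6*I/5 ≈ -4.0 - 1.2*I)
y² = (-4 - 6*I/5)²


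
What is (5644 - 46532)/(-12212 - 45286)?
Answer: 20444/28749 ≈ 0.71112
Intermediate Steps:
(5644 - 46532)/(-12212 - 45286) = -40888/(-57498) = -40888*(-1/57498) = 20444/28749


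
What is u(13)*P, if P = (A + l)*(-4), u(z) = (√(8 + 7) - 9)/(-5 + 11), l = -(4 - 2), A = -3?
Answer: -30 + 10*√15/3 ≈ -17.090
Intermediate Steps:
l = -2 (l = -1*2 = -2)
u(z) = -3/2 + √15/6 (u(z) = (√15 - 9)/6 = (-9 + √15)*(⅙) = -3/2 + √15/6)
P = 20 (P = (-3 - 2)*(-4) = -5*(-4) = 20)
u(13)*P = (-3/2 + √15/6)*20 = -30 + 10*√15/3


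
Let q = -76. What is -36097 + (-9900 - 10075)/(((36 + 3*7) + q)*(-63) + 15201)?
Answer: -591938581/16398 ≈ -36098.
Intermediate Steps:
-36097 + (-9900 - 10075)/(((36 + 3*7) + q)*(-63) + 15201) = -36097 + (-9900 - 10075)/(((36 + 3*7) - 76)*(-63) + 15201) = -36097 - 19975/(((36 + 21) - 76)*(-63) + 15201) = -36097 - 19975/((57 - 76)*(-63) + 15201) = -36097 - 19975/(-19*(-63) + 15201) = -36097 - 19975/(1197 + 15201) = -36097 - 19975/16398 = -591938581/16398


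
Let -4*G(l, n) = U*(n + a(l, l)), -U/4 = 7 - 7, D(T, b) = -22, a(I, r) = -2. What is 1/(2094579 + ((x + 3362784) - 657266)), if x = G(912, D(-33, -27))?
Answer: 1/4800097 ≈ 2.0833e-7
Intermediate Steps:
U = 0 (U = -4*(7 - 7) = -4*0 = 0)
G(l, n) = 0 (G(l, n) = -0*(n - 2) = -0*(-2 + n) = -¼*0 = 0)
x = 0
1/(2094579 + ((x + 3362784) - 657266)) = 1/(2094579 + ((0 + 3362784) - 657266)) = 1/(2094579 + (3362784 - 657266)) = 1/(2094579 + 2705518) = 1/4800097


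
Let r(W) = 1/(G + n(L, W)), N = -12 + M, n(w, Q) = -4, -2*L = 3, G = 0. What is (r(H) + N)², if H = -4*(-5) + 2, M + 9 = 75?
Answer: 46225/16 ≈ 2889.1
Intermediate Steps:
M = 66 (M = -9 + 75 = 66)
L = -3/2 (L = -½*3 = -3/2 ≈ -1.5000)
N = 54 (N = -12 + 66 = 54)
H = 22 (H = 20 + 2 = 22)
r(W) = -¼ (r(W) = 1/(0 - 4) = 1/(-4) = -¼)
(r(H) + N)² = (-¼ + 54)² = (215/4)² = 46225/16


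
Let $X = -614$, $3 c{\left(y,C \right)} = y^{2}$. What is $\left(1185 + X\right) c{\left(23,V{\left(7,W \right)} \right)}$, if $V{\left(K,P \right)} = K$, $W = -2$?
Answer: $\frac{302059}{3} \approx 1.0069 \cdot 10^{5}$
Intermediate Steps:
$c{\left(y,C \right)} = \frac{y^{2}}{3}$
$\left(1185 + X\right) c{\left(23,V{\left(7,W \right)} \right)} = \left(1185 - 614\right) \frac{23^{2}}{3} = 571 \cdot \frac{1}{3} \cdot 529 = 571 \cdot \frac{529}{3} = \frac{302059}{3}$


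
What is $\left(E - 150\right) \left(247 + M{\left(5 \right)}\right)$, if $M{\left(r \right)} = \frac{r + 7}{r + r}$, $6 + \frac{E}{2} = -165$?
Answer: $- \frac{610572}{5} \approx -1.2211 \cdot 10^{5}$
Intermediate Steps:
$E = -342$ ($E = -12 + 2 \left(-165\right) = -12 - 330 = -342$)
$M{\left(r \right)} = \frac{7 + r}{2 r}$
$\left(E - 150\right) \left(247 + M{\left(5 \right)}\right) = \left(-342 - 150\right) \left(247 + \frac{7 + 5}{2 \cdot 5}\right) = \left(-342 - 150\right) \left(247 + \frac{1}{2} \cdot \frac{1}{5} \cdot 12\right) = - 492 \left(247 + \frac{6}{5}\right) = \left(-492\right) \frac{1241}{5} = - \frac{610572}{5}$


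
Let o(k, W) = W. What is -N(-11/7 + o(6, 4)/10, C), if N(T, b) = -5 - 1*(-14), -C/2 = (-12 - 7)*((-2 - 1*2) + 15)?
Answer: -9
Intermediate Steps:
C = 418 (C = -2*(-12 - 7)*((-2 - 1*2) + 15) = -(-38)*((-2 - 2) + 15) = -(-38)*(-4 + 15) = -(-38)*11 = -2*(-209) = 418)
N(T, b) = 9 (N(T, b) = -5 + 14 = 9)
-N(-11/7 + o(6, 4)/10, C) = -1*9 = -9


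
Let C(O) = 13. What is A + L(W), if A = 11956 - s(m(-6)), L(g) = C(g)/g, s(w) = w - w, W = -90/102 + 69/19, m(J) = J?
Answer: 10621127/888 ≈ 11961.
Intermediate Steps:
W = 888/323 (W = -90*1/102 + 69*(1/19) = -15/17 + 69/19 = 888/323 ≈ 2.7492)
s(w) = 0
L(g) = 13/g
A = 11956 (A = 11956 - 1*0 = 11956 + 0 = 11956)
A + L(W) = 11956 + 13/(888/323) = 11956 + 13*(323/888) = 11956 + 4199/888 = 10621127/888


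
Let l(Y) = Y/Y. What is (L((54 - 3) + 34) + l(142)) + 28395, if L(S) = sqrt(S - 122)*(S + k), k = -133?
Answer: 28396 - 48*I*sqrt(37) ≈ 28396.0 - 291.97*I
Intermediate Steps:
L(S) = sqrt(-122 + S)*(-133 + S) (L(S) = sqrt(S - 122)*(S - 133) = sqrt(-122 + S)*(-133 + S))
l(Y) = 1
(L((54 - 3) + 34) + l(142)) + 28395 = (sqrt(-122 + ((54 - 3) + 34))*(-133 + ((54 - 3) + 34)) + 1) + 28395 = (sqrt(-122 + (51 + 34))*(-133 + (51 + 34)) + 1) + 28395 = (sqrt(-122 + 85)*(-133 + 85) + 1) + 28395 = (sqrt(-37)*(-48) + 1) + 28395 = ((I*sqrt(37))*(-48) + 1) + 28395 = (-48*I*sqrt(37) + 1) + 28395 = (1 - 48*I*sqrt(37)) + 28395 = 28396 - 48*I*sqrt(37)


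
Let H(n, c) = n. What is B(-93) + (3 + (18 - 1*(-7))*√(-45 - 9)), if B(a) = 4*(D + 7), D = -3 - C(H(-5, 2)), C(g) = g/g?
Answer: 15 + 75*I*√6 ≈ 15.0 + 183.71*I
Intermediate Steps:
C(g) = 1
D = -4 (D = -3 - 1*1 = -3 - 1 = -4)
B(a) = 12 (B(a) = 4*(-4 + 7) = 4*3 = 12)
B(-93) + (3 + (18 - 1*(-7))*√(-45 - 9)) = 12 + (3 + (18 - 1*(-7))*√(-45 - 9)) = 12 + (3 + (18 + 7)*√(-54)) = 12 + (3 + 25*(3*I*√6)) = 12 + (3 + 75*I*√6) = 15 + 75*I*√6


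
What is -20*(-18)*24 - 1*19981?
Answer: -11341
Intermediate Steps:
-20*(-18)*24 - 1*19981 = 360*24 - 19981 = 8640 - 19981 = -11341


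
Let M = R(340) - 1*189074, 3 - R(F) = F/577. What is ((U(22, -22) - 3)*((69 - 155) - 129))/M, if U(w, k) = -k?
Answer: 2357045/109094307 ≈ 0.021606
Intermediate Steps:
R(F) = 3 - F/577
M = -109094307/577 (M = (3 - 1/577*340) - 1*189074 = (3 - 340/577) - 189074 = 1391/577 - 189074 = -109094307/577 ≈ -1.8907e+5)
((U(22, -22) - 3)*((69 - 155) - 129))/M = ((-1*(-22) - 3)*((69 - 155) - 129))/(-109094307/577) = ((22 - 3)*(-86 - 129))*(-577/109094307) = (19*(-215))*(-577/109094307) = -4085*(-577/109094307) = 2357045/109094307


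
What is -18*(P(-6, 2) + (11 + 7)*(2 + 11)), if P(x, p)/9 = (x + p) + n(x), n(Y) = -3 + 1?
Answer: -3240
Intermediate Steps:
n(Y) = -2
P(x, p) = -18 + 9*p + 9*x (P(x, p) = 9*((x + p) - 2) = 9*((p + x) - 2) = 9*(-2 + p + x) = -18 + 9*p + 9*x)
-18*(P(-6, 2) + (11 + 7)*(2 + 11)) = -18*((-18 + 9*2 + 9*(-6)) + (11 + 7)*(2 + 11)) = -18*((-18 + 18 - 54) + 18*13) = -18*(-54 + 234) = -18*180 = -3240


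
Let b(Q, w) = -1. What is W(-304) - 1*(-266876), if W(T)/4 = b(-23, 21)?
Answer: 266872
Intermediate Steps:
W(T) = -4 (W(T) = 4*(-1) = -4)
W(-304) - 1*(-266876) = -4 - 1*(-266876) = -4 + 266876 = 266872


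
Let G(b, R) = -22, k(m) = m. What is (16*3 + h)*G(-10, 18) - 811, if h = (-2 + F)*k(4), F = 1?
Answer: -1779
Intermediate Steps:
h = -4 (h = (-2 + 1)*4 = -1*4 = -4)
(16*3 + h)*G(-10, 18) - 811 = (16*3 - 4)*(-22) - 811 = (48 - 4)*(-22) - 811 = 44*(-22) - 811 = -968 - 811 = -1779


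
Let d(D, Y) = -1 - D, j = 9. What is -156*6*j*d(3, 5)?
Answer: 33696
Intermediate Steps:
-156*6*j*d(3, 5) = -156*6*9*(-1 - 1*3) = -8424*(-1 - 3) = -8424*(-4) = -156*(-216) = 33696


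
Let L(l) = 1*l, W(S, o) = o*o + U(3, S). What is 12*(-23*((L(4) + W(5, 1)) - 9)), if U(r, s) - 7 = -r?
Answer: 0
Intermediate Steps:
U(r, s) = 7 - r
W(S, o) = 4 + o**2 (W(S, o) = o*o + (7 - 1*3) = o**2 + (7 - 3) = o**2 + 4 = 4 + o**2)
L(l) = l
12*(-23*((L(4) + W(5, 1)) - 9)) = 12*(-23*((4 + (4 + 1**2)) - 9)) = 12*(-23*((4 + (4 + 1)) - 9)) = 12*(-23*((4 + 5) - 9)) = 12*(-23*(9 - 9)) = 12*(-23*0) = 12*0 = 0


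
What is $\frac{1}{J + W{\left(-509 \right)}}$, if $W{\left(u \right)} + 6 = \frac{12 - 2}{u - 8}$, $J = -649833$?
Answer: $- \frac{517}{335966773} \approx -1.5388 \cdot 10^{-6}$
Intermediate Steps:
$W{\left(u \right)} = -6 + \frac{10}{-8 + u}$ ($W{\left(u \right)} = -6 + \frac{12 - 2}{u - 8} = -6 + \frac{10}{-8 + u}$)
$\frac{1}{J + W{\left(-509 \right)}} = \frac{1}{-649833 + \frac{2 \left(29 - -1527\right)}{-8 - 509}} = \frac{1}{-649833 + \frac{2 \left(29 + 1527\right)}{-517}} = \frac{1}{-649833 + 2 \left(- \frac{1}{517}\right) 1556} = \frac{1}{-649833 - \frac{3112}{517}} = \frac{1}{- \frac{335966773}{517}} = - \frac{517}{335966773}$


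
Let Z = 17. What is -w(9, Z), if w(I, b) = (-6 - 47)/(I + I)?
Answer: 53/18 ≈ 2.9444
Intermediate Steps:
w(I, b) = -53/(2*I) (w(I, b) = -53*1/(2*I) = -53/(2*I))
-w(9, Z) = -(-53)/(2*9) = -1*(-53/18) = 53/18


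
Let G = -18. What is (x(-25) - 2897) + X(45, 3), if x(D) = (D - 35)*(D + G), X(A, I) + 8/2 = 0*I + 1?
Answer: -320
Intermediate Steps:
X(A, I) = -3 (X(A, I) = -4 + (0*I + 1) = -4 + (0 + 1) = -4 + 1 = -3)
x(D) = (-35 + D)*(-18 + D) (x(D) = (D - 35)*(D - 18) = (-35 + D)*(-18 + D))
(x(-25) - 2897) + X(45, 3) = ((630 + (-25)² - 53*(-25)) - 2897) - 3 = ((630 + 625 + 1325) - 2897) - 3 = (2580 - 2897) - 3 = -317 - 3 = -320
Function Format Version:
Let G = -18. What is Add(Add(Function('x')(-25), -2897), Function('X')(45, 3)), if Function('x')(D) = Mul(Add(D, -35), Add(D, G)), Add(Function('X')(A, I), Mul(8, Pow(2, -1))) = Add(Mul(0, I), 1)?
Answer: -320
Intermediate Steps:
Function('X')(A, I) = -3 (Function('X')(A, I) = Add(-4, Add(Mul(0, I), 1)) = Add(-4, Add(0, 1)) = Add(-4, 1) = -3)
Function('x')(D) = Mul(Add(-35, D), Add(-18, D)) (Function('x')(D) = Mul(Add(D, -35), Add(D, -18)) = Mul(Add(-35, D), Add(-18, D)))
Add(Add(Function('x')(-25), -2897), Function('X')(45, 3)) = Add(Add(Add(630, Pow(-25, 2), Mul(-53, -25)), -2897), -3) = Add(Add(Add(630, 625, 1325), -2897), -3) = Add(Add(2580, -2897), -3) = Add(-317, -3) = -320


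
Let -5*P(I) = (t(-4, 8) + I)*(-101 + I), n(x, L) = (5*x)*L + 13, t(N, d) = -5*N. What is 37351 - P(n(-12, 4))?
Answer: 254651/5 ≈ 50930.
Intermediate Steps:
n(x, L) = 13 + 5*L*x (n(x, L) = 5*L*x + 13 = 13 + 5*L*x)
P(I) = -(-101 + I)*(20 + I)/5 (P(I) = -(-5*(-4) + I)*(-101 + I)/5 = -(20 + I)*(-101 + I)/5 = -(-101 + I)*(20 + I)/5)
37351 - P(n(-12, 4)) = 37351 - (404 - (13 + 5*4*(-12))²/5 + 81*(13 + 5*4*(-12))/5) = 37351 - (404 - (13 - 240)²/5 + 81*(13 - 240)/5) = 37351 - (404 - ⅕*(-227)² + (81/5)*(-227)) = 37351 - (404 - ⅕*51529 - 18387/5) = 37351 - (404 - 51529/5 - 18387/5) = 37351 - 1*(-67896/5) = 37351 + 67896/5 = 254651/5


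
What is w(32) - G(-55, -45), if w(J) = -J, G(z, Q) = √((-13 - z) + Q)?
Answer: -32 - I*√3 ≈ -32.0 - 1.732*I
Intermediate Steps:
G(z, Q) = √(-13 + Q - z)
w(32) - G(-55, -45) = -1*32 - √(-13 - 45 - 1*(-55)) = -32 - √(-13 - 45 + 55) = -32 - √(-3) = -32 - I*√3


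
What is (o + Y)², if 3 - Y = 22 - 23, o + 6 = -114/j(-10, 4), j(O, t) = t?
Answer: 3721/4 ≈ 930.25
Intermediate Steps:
o = -69/2 (o = -6 - 114/4 = -6 - 114*¼ = -6 - 57/2 = -69/2 ≈ -34.500)
Y = 4 (Y = 3 - (22 - 23) = 3 - 1*(-1) = 3 + 1 = 4)
(o + Y)² = (-69/2 + 4)² = (-61/2)² = 3721/4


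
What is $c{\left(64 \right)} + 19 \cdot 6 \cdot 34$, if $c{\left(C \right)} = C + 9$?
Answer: $3949$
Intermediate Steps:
$c{\left(C \right)} = 9 + C$
$c{\left(64 \right)} + 19 \cdot 6 \cdot 34 = \left(9 + 64\right) + 19 \cdot 6 \cdot 34 = 73 + 114 \cdot 34 = 73 + 3876 = 3949$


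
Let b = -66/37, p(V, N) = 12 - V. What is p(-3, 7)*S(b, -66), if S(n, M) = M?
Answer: -990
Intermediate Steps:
b = -66/37 (b = -66*1/37 = -66/37 ≈ -1.7838)
p(-3, 7)*S(b, -66) = (12 - 1*(-3))*(-66) = (12 + 3)*(-66) = 15*(-66) = -990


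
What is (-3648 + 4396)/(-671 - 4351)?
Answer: -374/2511 ≈ -0.14894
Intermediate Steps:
(-3648 + 4396)/(-671 - 4351) = 748/(-5022) = 748*(-1/5022) = -374/2511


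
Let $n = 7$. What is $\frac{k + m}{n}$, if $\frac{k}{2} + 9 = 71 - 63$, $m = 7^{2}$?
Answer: $\frac{47}{7} \approx 6.7143$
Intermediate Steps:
$m = 49$
$k = -2$ ($k = -18 + 2 \left(71 - 63\right) = -18 + 2 \cdot 8 = -18 + 16 = -2$)
$\frac{k + m}{n} = \frac{-2 + 49}{7} = 47 \cdot \frac{1}{7} = \frac{47}{7}$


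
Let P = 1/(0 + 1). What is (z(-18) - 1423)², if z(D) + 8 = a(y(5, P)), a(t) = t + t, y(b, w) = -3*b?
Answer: 2134521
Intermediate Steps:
P = 1 (P = 1/1 = 1)
a(t) = 2*t
z(D) = -38 (z(D) = -8 + 2*(-3*5) = -8 + 2*(-15) = -8 - 30 = -38)
(z(-18) - 1423)² = (-38 - 1423)² = (-1461)² = 2134521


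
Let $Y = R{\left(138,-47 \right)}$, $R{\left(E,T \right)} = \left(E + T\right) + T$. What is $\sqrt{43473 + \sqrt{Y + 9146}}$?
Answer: $\sqrt{43473 + \sqrt{9190}} \approx 208.73$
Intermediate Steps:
$R{\left(E,T \right)} = E + 2 T$
$Y = 44$ ($Y = 138 + 2 \left(-47\right) = 138 - 94 = 44$)
$\sqrt{43473 + \sqrt{Y + 9146}} = \sqrt{43473 + \sqrt{44 + 9146}} = \sqrt{43473 + \sqrt{9190}}$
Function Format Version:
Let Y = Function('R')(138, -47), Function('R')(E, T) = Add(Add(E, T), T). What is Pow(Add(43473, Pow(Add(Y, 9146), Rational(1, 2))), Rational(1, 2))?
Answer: Pow(Add(43473, Pow(9190, Rational(1, 2))), Rational(1, 2)) ≈ 208.73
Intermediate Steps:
Function('R')(E, T) = Add(E, Mul(2, T))
Y = 44 (Y = Add(138, Mul(2, -47)) = Add(138, -94) = 44)
Pow(Add(43473, Pow(Add(Y, 9146), Rational(1, 2))), Rational(1, 2)) = Pow(Add(43473, Pow(Add(44, 9146), Rational(1, 2))), Rational(1, 2)) = Pow(Add(43473, Pow(9190, Rational(1, 2))), Rational(1, 2))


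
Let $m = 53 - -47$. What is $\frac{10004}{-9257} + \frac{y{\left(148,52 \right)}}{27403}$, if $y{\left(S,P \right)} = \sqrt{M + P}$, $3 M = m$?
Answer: $- \frac{10004}{9257} + \frac{16 \sqrt{3}}{82209} \approx -1.0804$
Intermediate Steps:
$m = 100$ ($m = 53 + 47 = 100$)
$M = \frac{100}{3}$ ($M = \frac{1}{3} \cdot 100 = \frac{100}{3} \approx 33.333$)
$y{\left(S,P \right)} = \sqrt{\frac{100}{3} + P}$
$\frac{10004}{-9257} + \frac{y{\left(148,52 \right)}}{27403} = \frac{10004}{-9257} + \frac{\frac{1}{3} \sqrt{300 + 9 \cdot 52}}{27403} = 10004 \left(- \frac{1}{9257}\right) + \frac{\sqrt{300 + 468}}{3} \cdot \frac{1}{27403} = - \frac{10004}{9257} + \frac{\sqrt{768}}{3} \cdot \frac{1}{27403} = - \frac{10004}{9257} + \frac{16 \sqrt{3}}{3} \cdot \frac{1}{27403} = - \frac{10004}{9257} + \frac{16 \sqrt{3}}{82209}$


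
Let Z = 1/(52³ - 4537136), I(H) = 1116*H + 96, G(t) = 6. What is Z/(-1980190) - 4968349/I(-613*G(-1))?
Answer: 5406781442118274529/4466758591598002080 ≈ 1.2104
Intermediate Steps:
I(H) = 96 + 1116*H
Z = -1/4396528 (Z = 1/(140608 - 4537136) = 1/(-4396528) = -1/4396528 ≈ -2.2745e-7)
Z/(-1980190) - 4968349/I(-613*G(-1)) = -1/4396528/(-1980190) - 4968349/(96 + 1116*(-613*6)) = -1/4396528*(-1/1980190) - 4968349/(96 + 1116*(-3678)) = 1/8705960780320 - 4968349/(96 - 4104648) = 1/8705960780320 - 4968349/(-4104552) = 1/8705960780320 - 4968349*(-1/4104552) = 1/8705960780320 + 4968349/4104552 = 5406781442118274529/4466758591598002080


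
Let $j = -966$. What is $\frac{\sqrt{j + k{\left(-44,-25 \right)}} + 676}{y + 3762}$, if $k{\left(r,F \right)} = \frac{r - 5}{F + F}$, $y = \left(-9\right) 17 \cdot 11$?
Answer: $\frac{676}{2079} + \frac{i \sqrt{96502}}{20790} \approx 0.32516 + 0.014942 i$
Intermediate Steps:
$y = -1683$ ($y = \left(-153\right) 11 = -1683$)
$k{\left(r,F \right)} = \frac{-5 + r}{2 F}$
$\frac{\sqrt{j + k{\left(-44,-25 \right)}} + 676}{y + 3762} = \frac{\sqrt{-966 + \frac{-5 - 44}{2 \left(-25\right)}} + 676}{-1683 + 3762} = \frac{\sqrt{-966 + \frac{1}{2} \left(- \frac{1}{25}\right) \left(-49\right)} + 676}{2079} = \left(\sqrt{-966 + \frac{49}{50}} + 676\right) \frac{1}{2079} = \left(\sqrt{- \frac{48251}{50}} + 676\right) \frac{1}{2079} = \left(\frac{i \sqrt{96502}}{10} + 676\right) \frac{1}{2079} = \left(676 + \frac{i \sqrt{96502}}{10}\right) \frac{1}{2079} = \frac{676}{2079} + \frac{i \sqrt{96502}}{20790}$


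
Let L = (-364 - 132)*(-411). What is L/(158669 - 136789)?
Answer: 25482/2735 ≈ 9.3170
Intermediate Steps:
L = 203856 (L = -496*(-411) = 203856)
L/(158669 - 136789) = 203856/(158669 - 136789) = 203856/21880 = 203856*(1/21880) = 25482/2735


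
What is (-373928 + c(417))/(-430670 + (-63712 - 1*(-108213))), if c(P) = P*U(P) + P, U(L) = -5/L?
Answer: 373516/386169 ≈ 0.96723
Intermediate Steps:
c(P) = -5 + P (c(P) = P*(-5/P) + P = -5 + P)
(-373928 + c(417))/(-430670 + (-63712 - 1*(-108213))) = (-373928 + (-5 + 417))/(-430670 + (-63712 - 1*(-108213))) = (-373928 + 412)/(-430670 + (-63712 + 108213)) = -373516/(-430670 + 44501) = -373516/(-386169) = -373516*(-1/386169) = 373516/386169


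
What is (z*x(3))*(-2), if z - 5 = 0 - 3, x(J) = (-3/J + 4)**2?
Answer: -36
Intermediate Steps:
x(J) = (4 - 3/J)**2
z = 2 (z = 5 + (0 - 3) = 5 - 3 = 2)
(z*x(3))*(-2) = (2*((-3 + 4*3)**2/3**2))*(-2) = (2*((-3 + 12)**2/9))*(-2) = (2*((1/9)*9**2))*(-2) = (2*((1/9)*81))*(-2) = (2*9)*(-2) = 18*(-2) = -36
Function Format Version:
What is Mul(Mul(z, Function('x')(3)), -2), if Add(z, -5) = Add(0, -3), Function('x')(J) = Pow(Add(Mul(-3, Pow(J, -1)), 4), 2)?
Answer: -36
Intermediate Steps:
Function('x')(J) = Pow(Add(4, Mul(-3, Pow(J, -1))), 2)
z = 2 (z = Add(5, Add(0, -3)) = Add(5, -3) = 2)
Mul(Mul(z, Function('x')(3)), -2) = Mul(Mul(2, Mul(Pow(3, -2), Pow(Add(-3, Mul(4, 3)), 2))), -2) = Mul(Mul(2, Mul(Rational(1, 9), Pow(Add(-3, 12), 2))), -2) = Mul(Mul(2, Mul(Rational(1, 9), Pow(9, 2))), -2) = Mul(Mul(2, Mul(Rational(1, 9), 81)), -2) = Mul(Mul(2, 9), -2) = Mul(18, -2) = -36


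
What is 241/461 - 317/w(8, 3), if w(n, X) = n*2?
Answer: -142281/7376 ≈ -19.290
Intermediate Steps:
w(n, X) = 2*n
241/461 - 317/w(8, 3) = 241/461 - 317/(2*8) = 241*(1/461) - 317/16 = 241/461 - 317*1/16 = 241/461 - 317/16 = -142281/7376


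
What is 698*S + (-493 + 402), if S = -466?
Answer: -325359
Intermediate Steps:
698*S + (-493 + 402) = 698*(-466) + (-493 + 402) = -325268 - 91 = -325359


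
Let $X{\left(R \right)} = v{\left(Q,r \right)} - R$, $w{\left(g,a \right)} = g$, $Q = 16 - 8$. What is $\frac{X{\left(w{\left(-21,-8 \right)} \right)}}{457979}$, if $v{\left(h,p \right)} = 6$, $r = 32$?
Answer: $\frac{27}{457979} \approx 5.8955 \cdot 10^{-5}$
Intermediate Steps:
$Q = 8$
$X{\left(R \right)} = 6 - R$
$\frac{X{\left(w{\left(-21,-8 \right)} \right)}}{457979} = \frac{6 - -21}{457979} = \left(6 + 21\right) \frac{1}{457979} = 27 \cdot \frac{1}{457979} = \frac{27}{457979}$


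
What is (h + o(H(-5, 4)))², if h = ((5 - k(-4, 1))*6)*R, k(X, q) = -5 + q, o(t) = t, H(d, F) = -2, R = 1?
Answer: 2704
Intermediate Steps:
h = 54 (h = ((5 - (-5 + 1))*6)*1 = ((5 - 1*(-4))*6)*1 = ((5 + 4)*6)*1 = (9*6)*1 = 54*1 = 54)
(h + o(H(-5, 4)))² = (54 - 2)² = 52² = 2704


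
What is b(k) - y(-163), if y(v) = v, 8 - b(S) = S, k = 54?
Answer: 117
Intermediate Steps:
b(S) = 8 - S
b(k) - y(-163) = (8 - 1*54) - 1*(-163) = (8 - 54) + 163 = -46 + 163 = 117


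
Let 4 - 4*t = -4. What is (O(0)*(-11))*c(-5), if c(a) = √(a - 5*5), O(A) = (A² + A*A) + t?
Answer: -22*I*√30 ≈ -120.5*I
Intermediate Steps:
t = 2 (t = 1 - ¼*(-4) = 1 + 1 = 2)
O(A) = 2 + 2*A² (O(A) = (A² + A*A) + 2 = (A² + A²) + 2 = 2*A² + 2 = 2 + 2*A²)
c(a) = √(-25 + a) (c(a) = √(a - 25) = √(-25 + a))
(O(0)*(-11))*c(-5) = ((2 + 2*0²)*(-11))*√(-25 - 5) = ((2 + 2*0)*(-11))*√(-30) = ((2 + 0)*(-11))*(I*√30) = (2*(-11))*(I*√30) = -22*I*√30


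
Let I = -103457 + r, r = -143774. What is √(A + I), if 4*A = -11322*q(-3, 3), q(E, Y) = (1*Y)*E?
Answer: I*√887026/2 ≈ 470.91*I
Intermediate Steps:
q(E, Y) = E*Y (q(E, Y) = Y*E = E*Y)
A = 50949/2 (A = (-(-33966)*3)/4 = (-11322*(-9))/4 = (¼)*101898 = 50949/2 ≈ 25475.)
I = -247231 (I = -103457 - 143774 = -247231)
√(A + I) = √(50949/2 - 247231) = √(-443513/2) = I*√887026/2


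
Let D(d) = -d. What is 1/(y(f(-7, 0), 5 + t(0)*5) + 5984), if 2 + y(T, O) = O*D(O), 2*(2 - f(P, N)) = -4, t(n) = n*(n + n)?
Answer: 1/5957 ≈ 0.00016787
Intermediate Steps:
t(n) = 2*n² (t(n) = n*(2*n) = 2*n²)
f(P, N) = 4 (f(P, N) = 2 - ½*(-4) = 2 + 2 = 4)
y(T, O) = -2 - O² (y(T, O) = -2 + O*(-O) = -2 - O²)
1/(y(f(-7, 0), 5 + t(0)*5) + 5984) = 1/((-2 - (5 + (2*0²)*5)²) + 5984) = 1/((-2 - (5 + (2*0)*5)²) + 5984) = 1/((-2 - (5 + 0*5)²) + 5984) = 1/((-2 - (5 + 0)²) + 5984) = 1/((-2 - 1*5²) + 5984) = 1/((-2 - 1*25) + 5984) = 1/((-2 - 25) + 5984) = 1/(-27 + 5984) = 1/5957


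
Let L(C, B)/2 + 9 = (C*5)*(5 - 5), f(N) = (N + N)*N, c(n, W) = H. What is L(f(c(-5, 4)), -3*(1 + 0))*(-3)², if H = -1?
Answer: -162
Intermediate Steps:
c(n, W) = -1
f(N) = 2*N² (f(N) = (2*N)*N = 2*N²)
L(C, B) = -18 (L(C, B) = -18 + 2*((C*5)*(5 - 5)) = -18 + 2*((5*C)*0) = -18 + 2*0 = -18 + 0 = -18)
L(f(c(-5, 4)), -3*(1 + 0))*(-3)² = -18*(-3)² = -18*9 = -162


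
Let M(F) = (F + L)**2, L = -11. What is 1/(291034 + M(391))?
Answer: 1/435434 ≈ 2.2966e-6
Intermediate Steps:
M(F) = (-11 + F)**2 (M(F) = (F - 11)**2 = (-11 + F)**2)
1/(291034 + M(391)) = 1/(291034 + (-11 + 391)**2) = 1/(291034 + 380**2) = 1/(291034 + 144400) = 1/435434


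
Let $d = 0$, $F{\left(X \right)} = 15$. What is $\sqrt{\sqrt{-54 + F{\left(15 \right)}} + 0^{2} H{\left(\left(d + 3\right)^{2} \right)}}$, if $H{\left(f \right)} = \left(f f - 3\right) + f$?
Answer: $\sqrt[4]{39} \sqrt{i} \approx 1.7671 + 1.7671 i$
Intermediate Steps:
$H{\left(f \right)} = -3 + f + f^{2}$ ($H{\left(f \right)} = \left(f^{2} - 3\right) + f = \left(-3 + f^{2}\right) + f = -3 + f + f^{2}$)
$\sqrt{\sqrt{-54 + F{\left(15 \right)}} + 0^{2} H{\left(\left(d + 3\right)^{2} \right)}} = \sqrt{\sqrt{-54 + 15} + 0^{2} \left(-3 + \left(0 + 3\right)^{2} + \left(\left(0 + 3\right)^{2}\right)^{2}\right)} = \sqrt{\sqrt{-39} + 0 \left(-3 + 3^{2} + \left(3^{2}\right)^{2}\right)} = \sqrt{i \sqrt{39} + 0 \left(-3 + 9 + 9^{2}\right)} = \sqrt{i \sqrt{39} + 0 \left(-3 + 9 + 81\right)} = \sqrt{i \sqrt{39} + 0 \cdot 87} = \sqrt{i \sqrt{39} + 0} = \sqrt{i \sqrt{39}} = \sqrt[4]{39} \sqrt{i}$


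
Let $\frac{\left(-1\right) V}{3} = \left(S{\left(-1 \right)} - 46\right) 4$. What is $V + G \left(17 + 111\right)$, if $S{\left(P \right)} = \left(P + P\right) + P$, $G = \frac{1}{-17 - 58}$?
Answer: $\frac{43972}{75} \approx 586.29$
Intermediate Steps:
$G = - \frac{1}{75}$ ($G = \frac{1}{-75} = - \frac{1}{75} \approx -0.013333$)
$S{\left(P \right)} = 3 P$ ($S{\left(P \right)} = 2 P + P = 3 P$)
$V = 588$ ($V = - 3 \left(3 \left(-1\right) - 46\right) 4 = - 3 \left(-3 - 46\right) 4 = - 3 \left(\left(-49\right) 4\right) = \left(-3\right) \left(-196\right) = 588$)
$V + G \left(17 + 111\right) = 588 - \frac{17 + 111}{75} = 588 - \frac{128}{75} = \frac{43972}{75}$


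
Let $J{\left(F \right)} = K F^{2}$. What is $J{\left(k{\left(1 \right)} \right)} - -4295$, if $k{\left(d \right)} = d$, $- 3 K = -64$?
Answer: $\frac{12949}{3} \approx 4316.3$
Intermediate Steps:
$K = \frac{64}{3}$ ($K = \left(- \frac{1}{3}\right) \left(-64\right) = \frac{64}{3} \approx 21.333$)
$J{\left(F \right)} = \frac{64 F^{2}}{3}$
$J{\left(k{\left(1 \right)} \right)} - -4295 = \frac{64 \cdot 1^{2}}{3} - -4295 = \frac{64}{3} \cdot 1 + 4295 = \frac{64}{3} + 4295 = \frac{12949}{3}$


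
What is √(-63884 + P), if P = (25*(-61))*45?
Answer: I*√132509 ≈ 364.02*I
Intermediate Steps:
P = -68625 (P = -1525*45 = -68625)
√(-63884 + P) = √(-63884 - 68625) = √(-132509) = I*√132509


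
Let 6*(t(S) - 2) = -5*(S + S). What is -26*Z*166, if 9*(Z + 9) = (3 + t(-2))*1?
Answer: 940888/27 ≈ 34848.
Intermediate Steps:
t(S) = 2 - 5*S/3 (t(S) = 2 + (-5*(S + S))/6 = 2 + (-10*S)/6 = 2 - 5*S/3)
Z = -218/27 (Z = -9 + ((3 + (2 - 5/3*(-2)))*1)/9 = -9 + ((3 + (2 + 10/3))*1)/9 = -9 + ((3 + 16/3)*1)/9 = -9 + ((25/3)*1)/9 = -9 + (⅑)*(25/3) = -9 + 25/27 = -218/27 ≈ -8.0741)
-26*Z*166 = -26*(-218/27)*166 = (5668/27)*166 = 940888/27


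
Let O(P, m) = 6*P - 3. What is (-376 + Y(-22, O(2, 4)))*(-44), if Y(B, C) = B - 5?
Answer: 17732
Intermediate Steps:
O(P, m) = -3 + 6*P
Y(B, C) = -5 + B
(-376 + Y(-22, O(2, 4)))*(-44) = (-376 + (-5 - 22))*(-44) = (-376 - 27)*(-44) = -403*(-44) = 17732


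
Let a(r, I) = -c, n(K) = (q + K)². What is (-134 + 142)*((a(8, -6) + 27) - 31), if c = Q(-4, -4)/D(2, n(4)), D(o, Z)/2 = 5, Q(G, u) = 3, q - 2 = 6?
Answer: -172/5 ≈ -34.400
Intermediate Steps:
q = 8 (q = 2 + 6 = 8)
n(K) = (8 + K)²
D(o, Z) = 10 (D(o, Z) = 2*5 = 10)
c = 3/10 ≈ 0.30000
a(r, I) = -3/10 (a(r, I) = -1*3/10 = -3/10)
(-134 + 142)*((a(8, -6) + 27) - 31) = (-134 + 142)*((-3/10 + 27) - 31) = 8*(267/10 - 31) = 8*(-43/10) = -172/5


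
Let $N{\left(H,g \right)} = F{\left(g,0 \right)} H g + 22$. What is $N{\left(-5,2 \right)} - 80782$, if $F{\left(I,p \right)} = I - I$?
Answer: $-80760$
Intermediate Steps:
$F{\left(I,p \right)} = 0$
$N{\left(H,g \right)} = 22$ ($N{\left(H,g \right)} = 0 H g + 22 = 0 g + 22 = 0 + 22 = 22$)
$N{\left(-5,2 \right)} - 80782 = 22 - 80782 = -80760$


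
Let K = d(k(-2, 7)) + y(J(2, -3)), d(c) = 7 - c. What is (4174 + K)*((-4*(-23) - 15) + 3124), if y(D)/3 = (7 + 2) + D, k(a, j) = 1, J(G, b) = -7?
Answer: 13399386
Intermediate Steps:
y(D) = 27 + 3*D (y(D) = 3*((7 + 2) + D) = 3*(9 + D) = 27 + 3*D)
K = 12 (K = (7 - 1*1) + (27 + 3*(-7)) = (7 - 1) + (27 - 21) = 6 + 6 = 12)
(4174 + K)*((-4*(-23) - 15) + 3124) = (4174 + 12)*((-4*(-23) - 15) + 3124) = 4186*((92 - 15) + 3124) = 4186*(77 + 3124) = 4186*3201 = 13399386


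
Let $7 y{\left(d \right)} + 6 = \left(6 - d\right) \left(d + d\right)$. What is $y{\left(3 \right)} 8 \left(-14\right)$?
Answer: $-192$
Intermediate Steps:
$y{\left(d \right)} = - \frac{6}{7} + \frac{2 d \left(6 - d\right)}{7}$ ($y{\left(d \right)} = - \frac{6}{7} + \frac{\left(6 - d\right) \left(d + d\right)}{7} = - \frac{6}{7} + \frac{\left(6 - d\right) 2 d}{7} = - \frac{6}{7} + \frac{2 d \left(6 - d\right)}{7}$)
$y{\left(3 \right)} 8 \left(-14\right) = \left(- \frac{6}{7} - \frac{2 \cdot 3^{2}}{7} + \frac{12}{7} \cdot 3\right) 8 \left(-14\right) = \left(- \frac{6}{7} - \frac{18}{7} + \frac{36}{7}\right) 8 \left(-14\right) = \frac{12}{7} \cdot 8 \left(-14\right) = \frac{96}{7} \left(-14\right) = -192$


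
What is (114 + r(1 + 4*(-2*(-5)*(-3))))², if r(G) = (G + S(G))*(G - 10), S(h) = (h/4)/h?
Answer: 3810716361/16 ≈ 2.3817e+8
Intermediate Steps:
S(h) = ¼ (S(h) = (h*(¼))/h = (h/4)/h = ¼)
r(G) = (-10 + G)*(¼ + G) (r(G) = (G + ¼)*(G - 10) = (¼ + G)*(-10 + G) = (-10 + G)*(¼ + G))
(114 + r(1 + 4*(-2*(-5)*(-3))))² = (114 + (-5/2 + (1 + 4*(-2*(-5)*(-3)))² - 39*(1 + 4*(-2*(-5)*(-3)))/4))² = (114 + (-5/2 + (1 + 4*(10*(-3)))² - 39*(1 + 4*(10*(-3)))/4))² = (114 + (-5/2 + (1 + 4*(-30))² - 39*(1 + 4*(-30))/4))² = (114 + (-5/2 + (1 - 120)² - 39*(1 - 120)/4))² = (114 + (-5/2 + (-119)² - 39/4*(-119)))² = (114 + (-5/2 + 14161 + 4641/4))² = (114 + 61275/4)² = (61731/4)² = 3810716361/16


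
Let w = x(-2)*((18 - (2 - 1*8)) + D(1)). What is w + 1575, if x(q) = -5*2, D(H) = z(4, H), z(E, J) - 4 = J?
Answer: 1285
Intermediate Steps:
z(E, J) = 4 + J
D(H) = 4 + H
x(q) = -10
w = -290 (w = -10*((18 - (2 - 1*8)) + (4 + 1)) = -10*((18 - (2 - 8)) + 5) = -10*((18 - 1*(-6)) + 5) = -10*((18 + 6) + 5) = -10*(24 + 5) = -10*29 = -290)
w + 1575 = -290 + 1575 = 1285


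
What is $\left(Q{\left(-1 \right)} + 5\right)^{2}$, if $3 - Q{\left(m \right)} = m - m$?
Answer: $64$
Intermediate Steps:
$Q{\left(m \right)} = 3$ ($Q{\left(m \right)} = 3 - \left(m - m\right) = 3 - 0 = 3 + 0 = 3$)
$\left(Q{\left(-1 \right)} + 5\right)^{2} = \left(3 + 5\right)^{2} = 8^{2} = 64$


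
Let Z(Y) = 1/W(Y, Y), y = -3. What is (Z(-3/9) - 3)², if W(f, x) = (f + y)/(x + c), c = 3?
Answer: 361/25 ≈ 14.440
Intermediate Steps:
W(f, x) = (-3 + f)/(3 + x) (W(f, x) = (f - 3)/(x + 3) = (-3 + f)/(3 + x))
Z(Y) = (3 + Y)/(-3 + Y) (Z(Y) = 1/((-3 + Y)/(3 + Y)) = (3 + Y)/(-3 + Y))
(Z(-3/9) - 3)² = ((3 - 3/9)/(-3 - 3/9) - 3)² = ((3 - 3*⅑)/(-3 - 3*⅑) - 3)² = ((3 - ⅓)/(-3 - ⅓) - 3)² = ((8/3)/(-10/3) - 3)² = (-3/10*8/3 - 3)² = (-⅘ - 3)² = (-19/5)² = 361/25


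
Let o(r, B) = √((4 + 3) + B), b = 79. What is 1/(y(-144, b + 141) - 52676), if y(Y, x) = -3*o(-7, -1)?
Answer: -26338/1387380461 + 3*√6/2774760922 ≈ -1.8981e-5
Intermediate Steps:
o(r, B) = √(7 + B)
y(Y, x) = -3*√6 (y(Y, x) = -3*√(7 - 1) = -3*√6)
1/(y(-144, b + 141) - 52676) = 1/(-3*√6 - 52676) = 1/(-52676 - 3*√6)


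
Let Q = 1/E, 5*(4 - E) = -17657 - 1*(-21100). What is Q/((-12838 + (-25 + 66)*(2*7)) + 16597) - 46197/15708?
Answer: -32627974703/11094230532 ≈ -2.9410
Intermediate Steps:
E = -3423/5 (E = 4 - (-17657 - 1*(-21100))/5 = 4 - (-17657 + 21100)/5 = 4 - ⅕*3443 = 4 - 3443/5 = -3423/5 ≈ -684.60)
Q = -5/3423 (Q = 1/(-3423/5) = -5/3423 ≈ -0.0014607)
Q/((-12838 + (-25 + 66)*(2*7)) + 16597) - 46197/15708 = -5/(3423*((-12838 + (-25 + 66)*(2*7)) + 16597)) - 46197/15708 = -5/(3423*((-12838 + 41*14) + 16597)) - 46197*1/15708 = -5/(3423*((-12838 + 574) + 16597)) - 15399/5236 = -5/(3423*(-12264 + 16597)) - 15399/5236 = -5/3423/4333 - 15399/5236 = -5/3423*1/4333 - 15399/5236 = -5/14831859 - 15399/5236 = -32627974703/11094230532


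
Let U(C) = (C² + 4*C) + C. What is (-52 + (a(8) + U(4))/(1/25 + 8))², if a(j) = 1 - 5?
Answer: 93161104/40401 ≈ 2305.9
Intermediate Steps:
a(j) = -4
U(C) = C² + 5*C
(-52 + (a(8) + U(4))/(1/25 + 8))² = (-52 + (-4 + 4*(5 + 4))/(1/25 + 8))² = (-52 + (-4 + 4*9)/(1/25 + 8))² = (-52 + (-4 + 36)/(201/25))² = (-52 + 32*(25/201))² = (-52 + 800/201)² = (-9652/201)² = 93161104/40401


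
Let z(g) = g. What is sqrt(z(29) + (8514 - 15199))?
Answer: 16*I*sqrt(26) ≈ 81.584*I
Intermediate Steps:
sqrt(z(29) + (8514 - 15199)) = sqrt(29 + (8514 - 15199)) = sqrt(29 - 6685) = sqrt(-6656) = 16*I*sqrt(26)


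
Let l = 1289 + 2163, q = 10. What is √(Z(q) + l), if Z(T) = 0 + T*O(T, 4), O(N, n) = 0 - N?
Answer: 2*√838 ≈ 57.896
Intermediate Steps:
O(N, n) = -N
l = 3452
Z(T) = -T² (Z(T) = 0 + T*(-T) = 0 - T² = -T²)
√(Z(q) + l) = √(-1*10² + 3452) = √(-1*100 + 3452) = √(-100 + 3452) = √3352 = 2*√838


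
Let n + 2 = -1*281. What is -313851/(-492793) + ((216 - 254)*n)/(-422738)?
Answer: 63688624058/104161163617 ≈ 0.61144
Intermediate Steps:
n = -283 (n = -2 - 1*281 = -2 - 281 = -283)
-313851/(-492793) + ((216 - 254)*n)/(-422738) = -313851/(-492793) + ((216 - 254)*(-283))/(-422738) = -313851*(-1/492793) - 38*(-283)*(-1/422738) = 313851/492793 + 10754*(-1/422738) = 313851/492793 - 5377/211369 = 63688624058/104161163617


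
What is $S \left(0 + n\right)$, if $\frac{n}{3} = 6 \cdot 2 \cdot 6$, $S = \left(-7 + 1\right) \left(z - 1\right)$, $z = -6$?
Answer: $9072$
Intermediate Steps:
$S = 42$ ($S = \left(-7 + 1\right) \left(-6 - 1\right) = \left(-6\right) \left(-7\right) = 42$)
$n = 216$ ($n = 3 \cdot 6 \cdot 2 \cdot 6 = 3 \cdot 12 \cdot 6 = 3 \cdot 72 = 216$)
$S \left(0 + n\right) = 42 \left(0 + 216\right) = 42 \cdot 216 = 9072$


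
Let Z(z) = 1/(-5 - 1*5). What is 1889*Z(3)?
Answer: -1889/10 ≈ -188.90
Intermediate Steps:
Z(z) = -⅒ (Z(z) = 1/(-5 - 5) = 1/(-10) = -⅒)
1889*Z(3) = 1889*(-⅒) = -1889/10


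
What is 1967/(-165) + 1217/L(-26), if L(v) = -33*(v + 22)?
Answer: -1783/660 ≈ -2.7015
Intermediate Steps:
L(v) = -726 - 33*v (L(v) = -33*(22 + v) = -726 - 33*v)
1967/(-165) + 1217/L(-26) = 1967/(-165) + 1217/(-726 - 33*(-26)) = 1967*(-1/165) + 1217/(-726 + 858) = -1967/165 + 1217/132 = -1783/660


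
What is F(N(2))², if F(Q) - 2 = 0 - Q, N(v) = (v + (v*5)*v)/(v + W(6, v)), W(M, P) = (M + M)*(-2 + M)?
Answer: 1521/625 ≈ 2.4336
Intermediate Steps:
W(M, P) = 2*M*(-2 + M) (W(M, P) = (2*M)*(-2 + M) = 2*M*(-2 + M))
N(v) = (v + 5*v²)/(48 + v) (N(v) = (v + (v*5)*v)/(v + 2*6*(-2 + 6)) = (v + (5*v)*v)/(v + 2*6*4) = (v + 5*v²)/(v + 48) = (v + 5*v²)/(48 + v))
F(Q) = 2 - Q (F(Q) = 2 + (0 - Q) = 2 - Q)
F(N(2))² = (2 - 2*(1 + 5*2)/(48 + 2))² = (2 - 2*(1 + 10)/50)² = (2 - 2*11/50)² = (2 - 1*11/25)² = (2 - 11/25)² = (39/25)² = 1521/625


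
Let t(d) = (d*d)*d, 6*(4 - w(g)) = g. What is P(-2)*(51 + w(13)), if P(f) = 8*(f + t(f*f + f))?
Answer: 2536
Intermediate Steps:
w(g) = 4 - g/6
t(d) = d³ (t(d) = d²*d = d³)
P(f) = 8*f + 8*(f + f²)³ (P(f) = 8*(f + (f*f + f)³) = 8*(f + (f² + f)³) = 8*(f + (f + f²)³) = 8*f + 8*(f + f²)³)
P(-2)*(51 + w(13)) = (8*(-2)*(1 + (-2)²*(1 - 2)³))*(51 + (4 - ⅙*13)) = (8*(-2)*(1 + 4*(-1)³))*(51 + (4 - 13/6)) = (8*(-2)*(1 + 4*(-1)))*(51 + 11/6) = (8*(-2)*(1 - 4))*(317/6) = (8*(-2)*(-3))*(317/6) = 48*(317/6) = 2536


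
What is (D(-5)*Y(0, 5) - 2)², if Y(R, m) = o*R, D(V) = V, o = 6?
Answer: 4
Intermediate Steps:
Y(R, m) = 6*R
(D(-5)*Y(0, 5) - 2)² = (-30*0 - 2)² = (-5*0 - 2)² = (0 - 2)² = (-2)² = 4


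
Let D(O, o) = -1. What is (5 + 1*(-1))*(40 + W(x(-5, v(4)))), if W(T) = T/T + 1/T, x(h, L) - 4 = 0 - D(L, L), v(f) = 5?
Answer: 824/5 ≈ 164.80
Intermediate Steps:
x(h, L) = 5 (x(h, L) = 4 + (0 - 1*(-1)) = 4 + (0 + 1) = 4 + 1 = 5)
W(T) = 1 + 1/T
(5 + 1*(-1))*(40 + W(x(-5, v(4)))) = (5 + 1*(-1))*(40 + (1 + 5)/5) = (5 - 1)*(40 + (⅕)*6) = 4*(40 + 6/5) = 4*(206/5) = 824/5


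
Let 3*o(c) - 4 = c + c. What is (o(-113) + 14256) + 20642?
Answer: 34824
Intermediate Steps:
o(c) = 4/3 + 2*c/3 (o(c) = 4/3 + (c + c)/3 = 4/3 + (2*c)/3 = 4/3 + 2*c/3)
(o(-113) + 14256) + 20642 = ((4/3 + (⅔)*(-113)) + 14256) + 20642 = ((4/3 - 226/3) + 14256) + 20642 = (-74 + 14256) + 20642 = 14182 + 20642 = 34824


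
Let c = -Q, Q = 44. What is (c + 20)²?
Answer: 576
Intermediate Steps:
c = -44 (c = -1*44 = -44)
(c + 20)² = (-44 + 20)² = (-24)² = 576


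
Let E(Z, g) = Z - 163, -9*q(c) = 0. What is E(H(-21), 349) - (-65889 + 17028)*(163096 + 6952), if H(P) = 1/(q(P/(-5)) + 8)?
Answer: 66469721321/8 ≈ 8.3087e+9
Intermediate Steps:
q(c) = 0 (q(c) = -⅑*0 = 0)
H(P) = ⅛ (H(P) = 1/(0 + 8) = 1/8 = ⅛)
E(Z, g) = -163 + Z
E(H(-21), 349) - (-65889 + 17028)*(163096 + 6952) = (-163 + ⅛) - (-65889 + 17028)*(163096 + 6952) = -1303/8 - (-48861)*170048 = -1303/8 - 1*(-8308715328) = -1303/8 + 8308715328 = 66469721321/8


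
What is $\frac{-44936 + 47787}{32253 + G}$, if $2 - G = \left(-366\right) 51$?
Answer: $\frac{2851}{50921} \approx 0.055989$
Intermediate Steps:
$G = 18668$ ($G = 2 - \left(-366\right) 51 = 2 - -18666 = 2 + 18666 = 18668$)
$\frac{-44936 + 47787}{32253 + G} = \frac{-44936 + 47787}{32253 + 18668} = \frac{2851}{50921}$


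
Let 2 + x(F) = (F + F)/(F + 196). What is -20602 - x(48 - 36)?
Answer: -535603/26 ≈ -20600.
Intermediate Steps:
x(F) = -2 + 2*F/(196 + F) (x(F) = -2 + (F + F)/(F + 196) = -2 + (2*F)/(196 + F) = -2 + 2*F/(196 + F))
-20602 - x(48 - 36) = -20602 - (-392)/(196 + (48 - 36)) = -20602 - (-392)/(196 + 12) = -20602 - (-392)/208 = -20602 - 1*(-49/26) = -20602 + 49/26 = -535603/26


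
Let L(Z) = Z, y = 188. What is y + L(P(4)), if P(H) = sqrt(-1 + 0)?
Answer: 188 + I ≈ 188.0 + 1.0*I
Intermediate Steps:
P(H) = I (P(H) = sqrt(-1) = I)
y + L(P(4)) = 188 + I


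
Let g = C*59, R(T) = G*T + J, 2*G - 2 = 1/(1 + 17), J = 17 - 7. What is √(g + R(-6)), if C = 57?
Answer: √121206/6 ≈ 58.024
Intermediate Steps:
J = 10
G = 37/36 (G = 1 + 1/(2*(1 + 17)) = 1 + (½)/18 = 1 + (½)*(1/18) = 1 + 1/36 = 37/36 ≈ 1.0278)
R(T) = 10 + 37*T/36 (R(T) = 37*T/36 + 10 = 10 + 37*T/36)
g = 3363 (g = 57*59 = 3363)
√(g + R(-6)) = √(3363 + (10 + (37/36)*(-6))) = √(3363 + (10 - 37/6)) = √(3363 + 23/6) = √(20201/6) = √121206/6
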